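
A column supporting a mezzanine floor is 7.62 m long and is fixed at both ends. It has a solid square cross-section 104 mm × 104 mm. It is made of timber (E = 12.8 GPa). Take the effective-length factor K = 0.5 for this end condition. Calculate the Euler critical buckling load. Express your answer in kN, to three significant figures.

P_cr ≈ 84.8 kN

I = a⁴/12 = 104⁴/12 = 9.749×10^6 mm⁴
I = 9.749×10^6 mm⁴ = 9.749×10^-6 m⁴
Effective length L_e = K·L = 0.5 × 7.62 = 3.810 m
P_cr = π²EI / L_e² = π² × 12.8×10⁹ × 9.749×10^-6 / 3.810² = 8.484×10^4 N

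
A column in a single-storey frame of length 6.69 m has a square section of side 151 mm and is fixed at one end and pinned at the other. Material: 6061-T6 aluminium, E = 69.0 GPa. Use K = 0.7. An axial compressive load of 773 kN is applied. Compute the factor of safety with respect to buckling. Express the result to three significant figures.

n ≈ 1.74

I = a⁴/12 = 151⁴/12 = 4.332×10^7 mm⁴
I = 4.332×10^7 mm⁴ = 4.332×10^-5 m⁴
Effective length L_e = K·L = 0.7 × 6.69 = 4.683 m
P_cr = π²EI / L_e² = π² × 69.0×10⁹ × 4.332×10^-5 / 4.683² = 1.345×10^6 N
Factor of safety n = P_cr / P = 1345.3 / 773 = 1.74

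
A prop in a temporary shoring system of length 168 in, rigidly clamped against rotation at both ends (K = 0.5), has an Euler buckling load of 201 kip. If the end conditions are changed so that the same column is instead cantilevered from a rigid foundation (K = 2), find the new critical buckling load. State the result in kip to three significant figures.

P_cr ≈ 12.6 kip

P_cr ∝ 1/K², so P_cr,new = P_cr,old × (K_old/K_new)² = 201 × (0.5/2)²
= 201 × 0.06250 = 12.6 kip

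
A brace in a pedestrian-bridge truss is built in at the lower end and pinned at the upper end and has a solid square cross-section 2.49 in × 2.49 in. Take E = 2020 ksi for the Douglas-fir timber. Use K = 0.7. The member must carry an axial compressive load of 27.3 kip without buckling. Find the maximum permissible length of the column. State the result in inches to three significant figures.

L_max ≈ 69.1 in

I = a⁴/12 = 2.49⁴/12 = 3.203 in⁴
At the buckling limit P_cr = P = 2.730×10^4 lb
From P_cr = π²EI/(K·L)²:  L = (1/K)·√(π²EI/P_cr) = (1/0.7)·√(π²×2.02×10^6×3.203/2.730×10^4)
L = 69.1 in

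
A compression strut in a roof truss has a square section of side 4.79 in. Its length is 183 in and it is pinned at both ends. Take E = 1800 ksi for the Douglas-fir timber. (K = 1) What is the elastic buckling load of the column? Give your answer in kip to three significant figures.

P_cr ≈ 23.3 kip

I = a⁴/12 = 4.79⁴/12 = 43.87 in⁴
Effective length L_e = K·L = 1 × 183 = 183.0 in
P_cr = π²EI / L_e² = π² × 1800×10³ × 43.87 / 183.0² = 2.327×10^4 lb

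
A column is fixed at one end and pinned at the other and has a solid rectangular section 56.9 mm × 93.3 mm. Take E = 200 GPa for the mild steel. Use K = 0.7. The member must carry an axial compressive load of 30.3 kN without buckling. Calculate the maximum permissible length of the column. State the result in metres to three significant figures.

L_max ≈ 13.8 m

Buckling occurs about the weak axis: I_min = h·b³/12 with b = 56.9 mm (the shorter side).
I_min = 93.3×56.9³/12 = 1.432×10^6 mm⁴
I = 1.432×10^-6 m⁴
At the buckling limit P_cr = P = 3.030×10^4 N
From P_cr = π²EI/(K·L)²:  L = (1/K)·√(π²EI/P_cr) = (1/0.7)·√(π²×2.00×10^11×1.432×10^-6/3.030×10^4)
L = 13.8 m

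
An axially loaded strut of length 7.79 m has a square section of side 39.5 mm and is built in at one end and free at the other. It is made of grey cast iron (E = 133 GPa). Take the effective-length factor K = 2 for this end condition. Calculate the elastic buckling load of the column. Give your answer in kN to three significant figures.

I = a⁴/12 = 39.5⁴/12 = 2.029×10^5 mm⁴
I = 2.029×10^5 mm⁴ = 2.029×10^-7 m⁴
Effective length L_e = K·L = 2 × 7.79 = 15.58 m
P_cr = π²EI / L_e² = π² × 133×10⁹ × 2.029×10^-7 / 15.58² = 1.097×10^3 N

P_cr ≈ 1.10 kN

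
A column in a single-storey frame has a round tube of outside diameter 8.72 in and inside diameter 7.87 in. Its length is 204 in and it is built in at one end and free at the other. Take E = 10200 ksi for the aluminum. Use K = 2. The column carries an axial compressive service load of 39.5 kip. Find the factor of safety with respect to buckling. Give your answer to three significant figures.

d_o = 8.72 in, d_i = 7.87 in
I = π(d_o⁴ − d_i⁴)/64 = π(8.72⁴ − 7.870⁴)/64 = 95.51 in⁴
Effective length L_e = K·L = 2 × 204 = 408.0 in
P_cr = π²EI / L_e² = π² × 10200×10³ × 95.51 / 408.0² = 5.776×10^4 lb
Factor of safety n = P_cr / P = 57.759 / 39.5 = 1.46

n ≈ 1.46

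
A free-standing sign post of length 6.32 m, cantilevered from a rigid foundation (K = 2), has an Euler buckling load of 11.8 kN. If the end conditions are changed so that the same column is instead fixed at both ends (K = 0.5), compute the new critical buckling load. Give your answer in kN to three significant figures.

P_cr ≈ 189 kN

P_cr ∝ 1/K², so P_cr,new = P_cr,old × (K_old/K_new)² = 11.8 × (2/0.5)²
= 11.8 × 16.00 = 189 kN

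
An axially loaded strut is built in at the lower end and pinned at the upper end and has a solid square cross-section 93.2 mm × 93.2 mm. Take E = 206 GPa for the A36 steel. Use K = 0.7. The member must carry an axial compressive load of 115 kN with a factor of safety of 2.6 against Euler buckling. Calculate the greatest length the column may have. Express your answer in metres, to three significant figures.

L_max ≈ 9.34 m

I = a⁴/12 = 93.2⁴/12 = 6.288×10^6 mm⁴
I = 6.288×10^-6 m⁴
Required critical load P_cr = n·P = 2.6 × 115 = 299.0 kN = 2.990×10^5 N
From P_cr = π²EI/(K·L)²:  L = (1/K)·√(π²EI/P_cr) = (1/0.7)·√(π²×2.06×10^11×6.288×10^-6/2.990×10^5)
L = 9.34 m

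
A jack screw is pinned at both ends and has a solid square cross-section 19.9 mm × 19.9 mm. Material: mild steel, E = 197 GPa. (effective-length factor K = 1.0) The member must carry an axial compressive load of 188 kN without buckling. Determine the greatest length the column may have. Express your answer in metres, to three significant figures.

I = a⁴/12 = 19.9⁴/12 = 1.307×10^4 mm⁴
I = 1.307×10^-8 m⁴
At the buckling limit P_cr = P = 1.880×10^5 N
From P_cr = π²EI/(K·L)²:  L = (1/K)·√(π²EI/P_cr) = (1/1)·√(π²×1.97×10^11×1.307×10^-8/1.880×10^5)
L = 0.368 m

L_max ≈ 0.368 m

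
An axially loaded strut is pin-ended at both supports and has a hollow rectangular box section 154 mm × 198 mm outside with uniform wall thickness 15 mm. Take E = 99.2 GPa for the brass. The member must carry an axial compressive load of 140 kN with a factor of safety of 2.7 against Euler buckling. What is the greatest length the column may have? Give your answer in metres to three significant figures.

Inner dimensions: h_i = 198 − 2×15 = 168.0 mm, b_i = 154 − 2×15 = 124.0 mm
Weak-axis I_min = (h_o·b_o³ − h_i·b_i³)/12 with b_o = 154, b_i = 124.0 mm (shorter outer/inner sides).
I_min = (198×154³ − 168.0×124.0³)/12 = 3.357×10^7 mm⁴
I = 3.357×10^-5 m⁴
Required critical load P_cr = n·P = 2.7 × 140 = 378.0 kN = 3.780×10^5 N
From P_cr = π²EI/(K·L)²:  L = (1/K)·√(π²EI/P_cr) = (1/1)·√(π²×9.92×10^10×3.357×10^-5/3.780×10^5)
L = 9.32 m

L_max ≈ 9.32 m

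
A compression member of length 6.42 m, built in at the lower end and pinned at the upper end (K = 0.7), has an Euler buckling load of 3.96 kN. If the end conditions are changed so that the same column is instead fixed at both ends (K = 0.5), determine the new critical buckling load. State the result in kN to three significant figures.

P_cr ≈ 7.76 kN

P_cr ∝ 1/K², so P_cr,new = P_cr,old × (K_old/K_new)² = 3.96 × (0.7/0.5)²
= 3.96 × 1.960 = 7.76 kN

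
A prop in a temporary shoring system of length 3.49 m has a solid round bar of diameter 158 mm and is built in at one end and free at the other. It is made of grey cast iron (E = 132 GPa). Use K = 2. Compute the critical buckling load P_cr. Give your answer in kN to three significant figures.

P_cr ≈ 818 kN

I = πd⁴/64 = π×158⁴/64 = 3.059×10^7 mm⁴
I = 3.059×10^7 mm⁴ = 3.059×10^-5 m⁴
Effective length L_e = K·L = 2 × 3.49 = 6.980 m
P_cr = π²EI / L_e² = π² × 132×10⁹ × 3.059×10^-5 / 6.980² = 8.180×10^5 N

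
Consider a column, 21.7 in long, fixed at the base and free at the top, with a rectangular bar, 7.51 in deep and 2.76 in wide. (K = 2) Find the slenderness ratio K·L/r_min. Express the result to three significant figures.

For a rectangle r_min = b/√12 = 2.76/√12 = 0.7967 in
L_e = K·L = 2 × 21.7 = 43.40 in
λ = L_e / r_min = 43.400 / 0.7967 = 54.5

λ ≈ 54.5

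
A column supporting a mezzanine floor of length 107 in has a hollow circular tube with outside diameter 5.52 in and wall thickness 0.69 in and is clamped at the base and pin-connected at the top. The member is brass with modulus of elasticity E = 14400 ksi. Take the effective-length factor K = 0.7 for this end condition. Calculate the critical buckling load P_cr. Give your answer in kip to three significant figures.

P_cr ≈ 789 kip

Inner diameter d_i = 5.52 − 2×0.69 = 4.140 in
I = π(d_o⁴ − d_i⁴)/64 = π(5.52⁴ − 4.140⁴)/64 = 31.15 in⁴
Effective length L_e = K·L = 0.7 × 107 = 74.90 in
P_cr = π²EI / L_e² = π² × 14400×10³ × 31.15 / 74.90² = 7.893×10^5 lb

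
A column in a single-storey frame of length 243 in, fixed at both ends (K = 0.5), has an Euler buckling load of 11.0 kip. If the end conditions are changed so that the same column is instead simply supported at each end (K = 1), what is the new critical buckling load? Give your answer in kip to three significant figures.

P_cr ∝ 1/K², so P_cr,new = P_cr,old × (K_old/K_new)² = 11.0 × (0.5/1)²
= 11.0 × 0.2500 = 2.75 kip

P_cr ≈ 2.75 kip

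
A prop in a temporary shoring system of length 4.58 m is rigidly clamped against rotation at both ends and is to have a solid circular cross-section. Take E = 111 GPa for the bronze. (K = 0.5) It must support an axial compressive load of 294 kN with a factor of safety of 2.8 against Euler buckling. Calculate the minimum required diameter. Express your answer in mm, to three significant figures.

Required P_cr = n·P = 2.8 × 294 = 823.2 kN
L_e = K·L = 0.5 × 4.58 = 2.290 m
Required I = P_cr·L_e²/(π²E) = 8.232×10^5 × 2.290² / (π² × 1.11×10^11) = 3.941×10^-6 m⁴
I_req = 3.941×10^6 mm⁴
Solid circle: I = πd⁴/64  ⇒  d = (64I/π)^(1/4) = (64×3.941×10^6/π)^(1/4) = 94.7 mm

d ≈ 94.7 mm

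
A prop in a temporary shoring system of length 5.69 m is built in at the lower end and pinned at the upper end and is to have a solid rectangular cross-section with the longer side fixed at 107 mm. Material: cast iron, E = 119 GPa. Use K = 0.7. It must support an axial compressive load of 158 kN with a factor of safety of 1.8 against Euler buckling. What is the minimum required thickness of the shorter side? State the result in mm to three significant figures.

b ≈ 75.5 mm

Required P_cr = n·P = 1.8 × 158 = 284.4 kN
L_e = K·L = 0.7 × 5.69 = 3.983 m
Required I = P_cr·L_e²/(π²E) = 2.844×10^5 × 3.983² / (π² × 1.19×10^11) = 3.842×10^-6 m⁴
I_req = 3.842×10^6 mm⁴
Rectangle, weak axis: I_min = h·b³/12 with h = 107 mm fixed  ⇒  b = (12I/h)^(1/3) = 75.5 mm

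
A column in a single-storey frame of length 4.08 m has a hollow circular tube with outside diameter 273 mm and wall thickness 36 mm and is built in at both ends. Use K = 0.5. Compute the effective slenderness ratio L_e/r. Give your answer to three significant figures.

Inner diameter d_i = 273 − 2×36 = 201.0 mm
I = π(d_o⁴ − d_i⁴)/64 = π(273⁴ − 201.0⁴)/64 = 1.925×10^8 mm⁴
A = 2.680×10^4 mm²;  r_min = √(I/A) = √(1.925×10^8/2.680×10^4) = 84.75 mm
L_e = K·L = 0.5 × 4.08 m = 2.040 m = 2040.0 mm
λ = L_e / r_min = 2040.0 / 84.75 = 24.1

λ ≈ 24.1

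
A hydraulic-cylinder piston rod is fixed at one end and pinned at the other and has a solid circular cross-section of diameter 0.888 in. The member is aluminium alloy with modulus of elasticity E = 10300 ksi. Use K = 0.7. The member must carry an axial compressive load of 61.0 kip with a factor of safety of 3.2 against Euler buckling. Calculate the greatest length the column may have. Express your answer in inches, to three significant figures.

L_max ≈ 5.70 in

I = πd⁴/64 = π×0.888⁴/64 = 3.052×10^-2 in⁴
Required critical load P_cr = n·P = 3.2 × 61.0 = 195.2 kip = 1.952×10^5 lb
From P_cr = π²EI/(K·L)²:  L = (1/K)·√(π²EI/P_cr) = (1/0.7)·√(π²×1.03×10^7×3.052×10^-2/1.952×10^5)
L = 5.70 in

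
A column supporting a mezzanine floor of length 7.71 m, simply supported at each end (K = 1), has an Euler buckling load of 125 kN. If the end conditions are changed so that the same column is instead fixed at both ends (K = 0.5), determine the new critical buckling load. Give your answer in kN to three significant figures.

P_cr ∝ 1/K², so P_cr,new = P_cr,old × (K_old/K_new)² = 125 × (1/0.5)²
= 125 × 4.000 = 500 kN

P_cr ≈ 500 kN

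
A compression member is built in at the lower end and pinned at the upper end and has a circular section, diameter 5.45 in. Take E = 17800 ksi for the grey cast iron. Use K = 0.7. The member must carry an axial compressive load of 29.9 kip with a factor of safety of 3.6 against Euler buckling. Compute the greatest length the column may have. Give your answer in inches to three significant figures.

I = πd⁴/64 = π×5.45⁴/64 = 43.31 in⁴
Required critical load P_cr = n·P = 3.6 × 29.9 = 107.6 kip = 1.076×10^5 lb
From P_cr = π²EI/(K·L)²:  L = (1/K)·√(π²EI/P_cr) = (1/0.7)·√(π²×1.78×10^7×43.31/1.076×10^5)
L = 380 in

L_max ≈ 380 in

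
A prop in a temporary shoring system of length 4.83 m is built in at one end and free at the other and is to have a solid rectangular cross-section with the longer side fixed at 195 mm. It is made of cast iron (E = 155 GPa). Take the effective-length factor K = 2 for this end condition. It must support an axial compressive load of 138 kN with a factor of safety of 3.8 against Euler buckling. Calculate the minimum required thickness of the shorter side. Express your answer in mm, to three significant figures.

Required P_cr = n·P = 3.8 × 138 = 524.4 kN
L_e = K·L = 2 × 4.83 = 9.660 m
Required I = P_cr·L_e²/(π²E) = 5.244×10^5 × 9.660² / (π² × 1.55×10^11) = 3.199×10^-5 m⁴
I_req = 3.199×10^7 mm⁴
Rectangle, weak axis: I_min = h·b³/12 with h = 195 mm fixed  ⇒  b = (12I/h)^(1/3) = 125 mm

b ≈ 125 mm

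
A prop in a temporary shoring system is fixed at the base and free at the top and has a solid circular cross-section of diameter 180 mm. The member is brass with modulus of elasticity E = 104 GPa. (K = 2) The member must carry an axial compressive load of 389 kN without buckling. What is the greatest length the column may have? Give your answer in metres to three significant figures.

I = πd⁴/64 = π×180⁴/64 = 5.153×10^7 mm⁴
I = 5.153×10^-5 m⁴
At the buckling limit P_cr = P = 3.890×10^5 N
From P_cr = π²EI/(K·L)²:  L = (1/K)·√(π²EI/P_cr) = (1/2)·√(π²×1.04×10^11×5.153×10^-5/3.890×10^5)
L = 5.83 m

L_max ≈ 5.83 m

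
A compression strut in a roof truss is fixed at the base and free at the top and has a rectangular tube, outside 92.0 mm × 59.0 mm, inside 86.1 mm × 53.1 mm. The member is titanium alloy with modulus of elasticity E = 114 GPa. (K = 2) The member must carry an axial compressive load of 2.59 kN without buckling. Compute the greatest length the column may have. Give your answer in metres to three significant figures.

L_max ≈ 7.37 m

Weak-axis I_min = (h_o·b_o³ − h_i·b_i³)/12 with b_o = 59.0, b_i = 53.10 mm (shorter outer/inner sides).
I_min = (92.0×59.0³ − 86.10×53.10³)/12 = 5.003×10^5 mm⁴
I = 5.003×10^-7 m⁴
At the buckling limit P_cr = P = 2.590×10^3 N
From P_cr = π²EI/(K·L)²:  L = (1/K)·√(π²EI/P_cr) = (1/2)·√(π²×1.14×10^11×5.003×10^-7/2.590×10^3)
L = 7.37 m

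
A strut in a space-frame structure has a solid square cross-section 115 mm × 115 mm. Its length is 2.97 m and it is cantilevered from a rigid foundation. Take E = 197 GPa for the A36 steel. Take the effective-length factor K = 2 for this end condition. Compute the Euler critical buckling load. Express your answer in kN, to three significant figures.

P_cr ≈ 803 kN

I = a⁴/12 = 115⁴/12 = 1.458×10^7 mm⁴
I = 1.458×10^7 mm⁴ = 1.458×10^-5 m⁴
Effective length L_e = K·L = 2 × 2.97 = 5.940 m
P_cr = π²EI / L_e² = π² × 197×10⁹ × 1.458×10^-5 / 5.940² = 8.032×10^5 N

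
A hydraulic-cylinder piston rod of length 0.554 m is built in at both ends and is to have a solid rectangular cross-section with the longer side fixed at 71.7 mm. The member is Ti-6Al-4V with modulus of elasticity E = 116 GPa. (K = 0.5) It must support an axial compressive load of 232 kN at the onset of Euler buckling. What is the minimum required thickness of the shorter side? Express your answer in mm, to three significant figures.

L_e = K·L = 0.5 × 0.554 = 0.2770 m
Required I = P_cr·L_e²/(π²E) = 2.320×10^5 × 0.2770² / (π² × 1.16×10^11) = 1.555×10^-8 m⁴
I_req = 1.555×10^4 mm⁴
Rectangle, weak axis: I_min = h·b³/12 with h = 71.7 mm fixed  ⇒  b = (12I/h)^(1/3) = 13.8 mm

b ≈ 13.8 mm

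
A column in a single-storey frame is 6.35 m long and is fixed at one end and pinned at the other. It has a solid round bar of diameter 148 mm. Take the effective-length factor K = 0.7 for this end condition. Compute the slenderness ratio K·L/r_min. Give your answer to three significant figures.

For a solid circle r = d/4 = 148/4 = 37.00 mm
L_e = K·L = 0.7 × 6.35 m = 4.445 m = 4445.0 mm
λ = L_e / r_min = 4445.0 / 37.00 = 120

λ ≈ 120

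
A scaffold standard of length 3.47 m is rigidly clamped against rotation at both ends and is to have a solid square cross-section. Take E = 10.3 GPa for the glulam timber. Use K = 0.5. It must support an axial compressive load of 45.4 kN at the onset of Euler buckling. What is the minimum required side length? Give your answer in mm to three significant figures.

L_e = K·L = 0.5 × 3.47 = 1.735 m
Required I = P_cr·L_e²/(π²E) = 4.540×10^4 × 1.735² / (π² × 1.03×10^10) = 1.344×10^-6 m⁴
I_req = 1.344×10^6 mm⁴
Solid square: I = a⁴/12  ⇒  a = (12I)^(1/4) = (12×1.344×10^6)^(1/4) = 63.4 mm

a ≈ 63.4 mm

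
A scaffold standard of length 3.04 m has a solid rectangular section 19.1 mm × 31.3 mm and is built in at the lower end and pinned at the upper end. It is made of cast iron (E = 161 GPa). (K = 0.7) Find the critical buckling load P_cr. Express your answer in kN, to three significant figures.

Buckling occurs about the weak axis: I_min = h·b³/12 with b = 19.1 mm (the shorter side).
I_min = 31.3×19.1³/12 = 1.817×10^4 mm⁴
I = 1.817×10^4 mm⁴ = 1.817×10^-8 m⁴
Effective length L_e = K·L = 0.7 × 3.04 = 2.128 m
P_cr = π²EI / L_e² = π² × 161×10⁹ × 1.817×10^-8 / 2.128² = 6.377×10^3 N

P_cr ≈ 6.38 kN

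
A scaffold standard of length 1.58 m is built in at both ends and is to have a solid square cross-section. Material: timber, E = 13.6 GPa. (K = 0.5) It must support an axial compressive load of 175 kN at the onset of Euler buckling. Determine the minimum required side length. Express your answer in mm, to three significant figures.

L_e = K·L = 0.5 × 1.58 = 0.7900 m
Required I = P_cr·L_e²/(π²E) = 1.750×10^5 × 0.7900² / (π² × 1.36×10^10) = 8.137×10^-7 m⁴
I_req = 8.137×10^5 mm⁴
Solid square: I = a⁴/12  ⇒  a = (12I)^(1/4) = (12×8.137×10^5)^(1/4) = 55.9 mm

a ≈ 55.9 mm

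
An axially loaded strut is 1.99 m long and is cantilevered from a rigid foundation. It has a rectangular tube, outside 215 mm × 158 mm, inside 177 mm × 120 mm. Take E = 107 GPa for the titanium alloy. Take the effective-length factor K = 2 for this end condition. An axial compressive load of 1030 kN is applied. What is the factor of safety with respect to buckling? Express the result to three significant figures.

n ≈ 2.92

Weak-axis I_min = (h_o·b_o³ − h_i·b_i³)/12 with b_o = 158, b_i = 120.0 mm (shorter outer/inner sides).
I_min = (215×158³ − 177.0×120.0³)/12 = 4.518×10^7 mm⁴
I = 4.518×10^7 mm⁴ = 4.518×10^-5 m⁴
Effective length L_e = K·L = 2 × 1.99 = 3.980 m
P_cr = π²EI / L_e² = π² × 107×10⁹ × 4.518×10^-5 / 3.980² = 3.012×10^6 N
Factor of safety n = P_cr / P = 3012.1 / 1030 = 2.92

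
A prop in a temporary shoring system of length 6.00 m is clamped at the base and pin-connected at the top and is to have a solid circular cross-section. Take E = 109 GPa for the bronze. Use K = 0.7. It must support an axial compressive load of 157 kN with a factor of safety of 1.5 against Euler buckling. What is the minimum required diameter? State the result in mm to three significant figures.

d ≈ 94.2 mm

Required P_cr = n·P = 1.5 × 157 = 235.5 kN
L_e = K·L = 0.7 × 6.00 = 4.200 m
Required I = P_cr·L_e²/(π²E) = 2.355×10^5 × 4.200² / (π² × 1.09×10^11) = 3.862×10^-6 m⁴
I_req = 3.862×10^6 mm⁴
Solid circle: I = πd⁴/64  ⇒  d = (64I/π)^(1/4) = (64×3.862×10^6/π)^(1/4) = 94.2 mm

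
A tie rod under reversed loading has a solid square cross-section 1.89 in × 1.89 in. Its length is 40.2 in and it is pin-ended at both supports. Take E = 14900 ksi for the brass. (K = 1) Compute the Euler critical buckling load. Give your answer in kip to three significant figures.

P_cr ≈ 96.8 kip

I = a⁴/12 = 1.89⁴/12 = 1.063 in⁴
Effective length L_e = K·L = 1 × 40.2 = 40.20 in
P_cr = π²EI / L_e² = π² × 14900×10³ × 1.063 / 40.20² = 9.676×10^4 lb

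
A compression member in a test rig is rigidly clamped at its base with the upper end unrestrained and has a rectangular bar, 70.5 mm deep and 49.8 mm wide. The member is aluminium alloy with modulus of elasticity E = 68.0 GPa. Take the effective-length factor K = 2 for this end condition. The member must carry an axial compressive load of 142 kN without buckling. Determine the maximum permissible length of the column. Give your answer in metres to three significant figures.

Buckling occurs about the weak axis: I_min = h·b³/12 with b = 49.8 mm (the shorter side).
I_min = 70.5×49.8³/12 = 7.256×10^5 mm⁴
I = 7.256×10^-7 m⁴
At the buckling limit P_cr = P = 1.420×10^5 N
From P_cr = π²EI/(K·L)²:  L = (1/K)·√(π²EI/P_cr) = (1/2)·√(π²×6.80×10^10×7.256×10^-7/1.420×10^5)
L = 0.926 m

L_max ≈ 0.926 m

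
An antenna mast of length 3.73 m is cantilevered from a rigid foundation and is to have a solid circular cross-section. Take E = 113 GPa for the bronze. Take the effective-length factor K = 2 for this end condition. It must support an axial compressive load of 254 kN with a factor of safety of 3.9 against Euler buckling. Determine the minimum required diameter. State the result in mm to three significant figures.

d ≈ 178 mm

Required P_cr = n·P = 3.9 × 254 = 990.6 kN
L_e = K·L = 2 × 3.73 = 7.460 m
Required I = P_cr·L_e²/(π²E) = 9.906×10^5 × 7.460² / (π² × 1.13×10^11) = 4.943×10^-5 m⁴
I_req = 4.943×10^7 mm⁴
Solid circle: I = πd⁴/64  ⇒  d = (64I/π)^(1/4) = (64×4.943×10^7/π)^(1/4) = 178 mm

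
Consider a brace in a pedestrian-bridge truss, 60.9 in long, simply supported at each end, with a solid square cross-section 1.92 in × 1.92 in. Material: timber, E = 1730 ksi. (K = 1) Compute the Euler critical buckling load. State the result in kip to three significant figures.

P_cr ≈ 5.21 kip

I = a⁴/12 = 1.92⁴/12 = 1.132 in⁴
Effective length L_e = K·L = 1 × 60.9 = 60.90 in
P_cr = π²EI / L_e² = π² × 1730×10³ × 1.132 / 60.90² = 5.214×10^3 lb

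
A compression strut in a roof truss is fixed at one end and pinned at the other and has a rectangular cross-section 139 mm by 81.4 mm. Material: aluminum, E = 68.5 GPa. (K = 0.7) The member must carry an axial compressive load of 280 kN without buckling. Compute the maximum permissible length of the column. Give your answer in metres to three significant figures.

L_max ≈ 5.55 m

Buckling occurs about the weak axis: I_min = h·b³/12 with b = 81.4 mm (the shorter side).
I_min = 139×81.4³/12 = 6.248×10^6 mm⁴
I = 6.248×10^-6 m⁴
At the buckling limit P_cr = P = 2.800×10^5 N
From P_cr = π²EI/(K·L)²:  L = (1/K)·√(π²EI/P_cr) = (1/0.7)·√(π²×6.85×10^10×6.248×10^-6/2.800×10^5)
L = 5.55 m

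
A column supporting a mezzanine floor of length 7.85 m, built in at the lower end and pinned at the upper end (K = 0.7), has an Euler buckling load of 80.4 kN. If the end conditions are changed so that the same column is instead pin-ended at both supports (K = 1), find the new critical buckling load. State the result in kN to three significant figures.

P_cr ≈ 39.4 kN

P_cr ∝ 1/K², so P_cr,new = P_cr,old × (K_old/K_new)² = 80.4 × (0.7/1)²
= 80.4 × 0.4900 = 39.4 kN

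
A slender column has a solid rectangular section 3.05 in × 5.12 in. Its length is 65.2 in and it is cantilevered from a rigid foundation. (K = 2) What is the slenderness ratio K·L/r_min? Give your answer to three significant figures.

For a rectangle r_min = b/√12 = 3.05/√12 = 0.8805 in
L_e = K·L = 2 × 65.2 = 130.4 in
λ = L_e / r_min = 130.40 / 0.8805 = 148

λ ≈ 148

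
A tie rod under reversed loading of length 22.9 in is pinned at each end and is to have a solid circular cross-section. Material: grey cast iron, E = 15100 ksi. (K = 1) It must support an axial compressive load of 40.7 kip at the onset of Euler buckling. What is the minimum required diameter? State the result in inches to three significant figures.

L_e = K·L = 1 × 22.9 = 22.90 in
Required I = P_cr·L_e²/(π²E) = 4.070×10^4 × 22.90² / (π² × 1.51×10^7) = 0.1432 in⁴
Solid circle: I = πd⁴/64  ⇒  d = (64I/π)^(1/4) = (64×0.1432/π)^(1/4) = 1.31 in

d ≈ 1.31 in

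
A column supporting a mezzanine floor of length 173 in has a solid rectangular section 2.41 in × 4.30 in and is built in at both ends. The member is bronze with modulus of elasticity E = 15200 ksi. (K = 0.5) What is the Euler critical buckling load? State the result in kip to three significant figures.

P_cr ≈ 101 kip

Buckling occurs about the weak axis: I_min = h·b³/12 with b = 2.41 in (the shorter side).
I_min = 4.30×2.41³/12 = 5.016 in⁴
Effective length L_e = K·L = 0.5 × 173 = 86.50 in
P_cr = π²EI / L_e² = π² × 15200×10³ × 5.016 / 86.50² = 1.006×10^5 lb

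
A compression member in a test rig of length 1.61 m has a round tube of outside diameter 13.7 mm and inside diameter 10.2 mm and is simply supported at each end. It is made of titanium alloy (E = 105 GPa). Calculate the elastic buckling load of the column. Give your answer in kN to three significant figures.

P_cr ≈ 0.479 kN

d_o = 13.7 mm, d_i = 10.2 mm
I = π(d_o⁴ − d_i⁴)/64 = π(13.7⁴ − 10.20⁴)/64 = 1.198×10^3 mm⁴
I = 1.198×10^3 mm⁴ = 1.198×10^-9 m⁴
Effective length L_e = K·L = 1 × 1.61 = 1.610 m
P_cr = π²EI / L_e² = π² × 105×10⁹ × 1.198×10^-9 / 1.610² = 478.9 N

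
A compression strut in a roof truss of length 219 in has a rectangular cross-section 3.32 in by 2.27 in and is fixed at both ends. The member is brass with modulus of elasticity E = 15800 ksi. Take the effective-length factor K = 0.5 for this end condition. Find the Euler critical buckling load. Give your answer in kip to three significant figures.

P_cr ≈ 42.1 kip

Buckling occurs about the weak axis: I_min = h·b³/12 with b = 2.27 in (the shorter side).
I_min = 3.32×2.27³/12 = 3.236 in⁴
Effective length L_e = K·L = 0.5 × 219 = 109.5 in
P_cr = π²EI / L_e² = π² × 15800×10³ × 3.236 / 109.5² = 4.209×10^4 lb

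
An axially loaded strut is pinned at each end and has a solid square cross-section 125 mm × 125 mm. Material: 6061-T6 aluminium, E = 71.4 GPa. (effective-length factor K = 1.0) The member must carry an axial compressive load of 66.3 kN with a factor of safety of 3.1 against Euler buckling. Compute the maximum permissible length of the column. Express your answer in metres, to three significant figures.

L_max ≈ 8.35 m

I = a⁴/12 = 125⁴/12 = 2.035×10^7 mm⁴
I = 2.035×10^-5 m⁴
Required critical load P_cr = n·P = 3.1 × 66.3 = 205.5 kN = 2.055×10^5 N
From P_cr = π²EI/(K·L)²:  L = (1/K)·√(π²EI/P_cr) = (1/1)·√(π²×7.14×10^10×2.035×10^-5/2.055×10^5)
L = 8.35 m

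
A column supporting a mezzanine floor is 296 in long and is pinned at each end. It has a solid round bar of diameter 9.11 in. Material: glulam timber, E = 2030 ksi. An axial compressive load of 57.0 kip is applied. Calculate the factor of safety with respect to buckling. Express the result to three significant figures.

n ≈ 1.36

I = πd⁴/64 = π×9.11⁴/64 = 338.1 in⁴
Effective length L_e = K·L = 1 × 296 = 296.0 in
P_cr = π²EI / L_e² = π² × 2030×10³ × 338.1 / 296.0² = 7.731×10^4 lb
Factor of safety n = P_cr / P = 77.314 / 57.0 = 1.36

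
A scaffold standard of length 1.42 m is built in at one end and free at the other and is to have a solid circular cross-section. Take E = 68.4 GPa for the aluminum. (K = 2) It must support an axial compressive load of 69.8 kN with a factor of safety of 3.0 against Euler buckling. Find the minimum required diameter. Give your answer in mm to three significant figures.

d ≈ 84.5 mm

Required P_cr = n·P = 3.0 × 69.8 = 209.4 kN
L_e = K·L = 2 × 1.42 = 2.840 m
Required I = P_cr·L_e²/(π²E) = 2.094×10^5 × 2.840² / (π² × 6.84×10^10) = 2.502×10^-6 m⁴
I_req = 2.502×10^6 mm⁴
Solid circle: I = πd⁴/64  ⇒  d = (64I/π)^(1/4) = (64×2.502×10^6/π)^(1/4) = 84.5 mm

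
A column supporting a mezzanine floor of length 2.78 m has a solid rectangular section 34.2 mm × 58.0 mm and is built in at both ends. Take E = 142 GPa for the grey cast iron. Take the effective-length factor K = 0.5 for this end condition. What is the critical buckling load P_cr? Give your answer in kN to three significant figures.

P_cr ≈ 140 kN

Buckling occurs about the weak axis: I_min = h·b³/12 with b = 34.2 mm (the shorter side).
I_min = 58.0×34.2³/12 = 1.933×10^5 mm⁴
I = 1.933×10^5 mm⁴ = 1.933×10^-7 m⁴
Effective length L_e = K·L = 0.5 × 2.78 = 1.390 m
P_cr = π²EI / L_e² = π² × 142×10⁹ × 1.933×10^-7 / 1.390² = 1.402×10^5 N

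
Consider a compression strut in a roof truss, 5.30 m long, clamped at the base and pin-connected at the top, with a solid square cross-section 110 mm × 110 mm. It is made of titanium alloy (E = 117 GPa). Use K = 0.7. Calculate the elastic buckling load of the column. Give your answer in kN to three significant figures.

I = a⁴/12 = 110⁴/12 = 1.220×10^7 mm⁴
I = 1.220×10^7 mm⁴ = 1.220×10^-5 m⁴
Effective length L_e = K·L = 0.7 × 5.30 = 3.710 m
P_cr = π²EI / L_e² = π² × 117×10⁹ × 1.220×10^-5 / 3.710² = 1.024×10^6 N

P_cr ≈ 1020 kN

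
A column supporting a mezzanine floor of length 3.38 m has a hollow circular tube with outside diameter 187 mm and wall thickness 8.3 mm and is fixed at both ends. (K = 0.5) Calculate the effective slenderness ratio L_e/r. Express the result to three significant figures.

Inner diameter d_i = 187 − 2×8.3 = 170.4 mm
I = π(d_o⁴ − d_i⁴)/64 = π(187⁴ − 170.4⁴)/64 = 1.864×10^7 mm⁴
A = 4.660×10^3 mm²;  r_min = √(I/A) = √(1.864×10^7/4.660×10^3) = 63.25 mm
L_e = K·L = 0.5 × 3.38 m = 1.690 m = 1690.0 mm
λ = L_e / r_min = 1690.0 / 63.25 = 26.7

λ ≈ 26.7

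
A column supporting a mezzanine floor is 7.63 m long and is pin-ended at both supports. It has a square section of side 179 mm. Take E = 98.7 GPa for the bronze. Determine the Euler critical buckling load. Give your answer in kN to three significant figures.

P_cr ≈ 1430 kN

I = a⁴/12 = 179⁴/12 = 8.555×10^7 mm⁴
I = 8.555×10^7 mm⁴ = 8.555×10^-5 m⁴
Effective length L_e = K·L = 1 × 7.63 = 7.630 m
P_cr = π²EI / L_e² = π² × 98.7×10⁹ × 8.555×10^-5 / 7.630² = 1.432×10^6 N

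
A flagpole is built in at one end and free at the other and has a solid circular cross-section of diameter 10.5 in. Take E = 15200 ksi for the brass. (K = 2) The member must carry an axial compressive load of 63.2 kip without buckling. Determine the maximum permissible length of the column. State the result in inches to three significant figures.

L_max ≈ 595 in

I = πd⁴/64 = π×10.5⁴/64 = 596.7 in⁴
At the buckling limit P_cr = P = 6.320×10^4 lb
From P_cr = π²EI/(K·L)²:  L = (1/K)·√(π²EI/P_cr) = (1/2)·√(π²×1.52×10^7×596.7/6.320×10^4)
L = 595 in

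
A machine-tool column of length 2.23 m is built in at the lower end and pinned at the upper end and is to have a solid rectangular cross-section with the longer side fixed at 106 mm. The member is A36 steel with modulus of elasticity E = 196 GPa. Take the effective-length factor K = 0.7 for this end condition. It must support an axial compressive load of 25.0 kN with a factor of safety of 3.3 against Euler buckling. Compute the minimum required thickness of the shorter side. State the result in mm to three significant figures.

b ≈ 22.7 mm

Required P_cr = n·P = 3.3 × 25.0 = 82.50 kN
L_e = K·L = 0.7 × 2.23 = 1.561 m
Required I = P_cr·L_e²/(π²E) = 8.250×10^4 × 1.561² / (π² × 1.96×10^11) = 1.039×10^-7 m⁴
I_req = 1.039×10^5 mm⁴
Rectangle, weak axis: I_min = h·b³/12 with h = 106 mm fixed  ⇒  b = (12I/h)^(1/3) = 22.7 mm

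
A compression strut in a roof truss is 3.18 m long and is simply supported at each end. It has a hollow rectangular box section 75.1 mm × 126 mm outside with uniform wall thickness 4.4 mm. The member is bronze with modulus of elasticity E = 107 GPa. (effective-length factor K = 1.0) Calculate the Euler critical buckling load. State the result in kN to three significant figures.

Inner dimensions: h_i = 126 − 2×4.4 = 117.2 mm, b_i = 75.1 − 2×4.4 = 66.30 mm
Weak-axis I_min = (h_o·b_o³ − h_i·b_i³)/12 with b_o = 75.1, b_i = 66.30 mm (shorter outer/inner sides).
I_min = (126×75.1³ − 117.2×66.30³)/12 = 1.601×10^6 mm⁴
I = 1.601×10^6 mm⁴ = 1.601×10^-6 m⁴
Effective length L_e = K·L = 1 × 3.18 = 3.180 m
P_cr = π²EI / L_e² = π² × 107×10⁹ × 1.601×10^-6 / 3.180² = 1.672×10^5 N

P_cr ≈ 167 kN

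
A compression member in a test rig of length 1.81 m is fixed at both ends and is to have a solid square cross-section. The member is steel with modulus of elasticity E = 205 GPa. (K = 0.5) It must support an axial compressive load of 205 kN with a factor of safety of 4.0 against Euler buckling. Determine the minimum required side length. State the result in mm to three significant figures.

a ≈ 44.7 mm

Required P_cr = n·P = 4.0 × 205 = 820.0 kN
L_e = K·L = 0.5 × 1.81 = 0.9050 m
Required I = P_cr·L_e²/(π²E) = 8.200×10^5 × 0.9050² / (π² × 2.05×10^11) = 3.319×10^-7 m⁴
I_req = 3.319×10^5 mm⁴
Solid square: I = a⁴/12  ⇒  a = (12I)^(1/4) = (12×3.319×10^5)^(1/4) = 44.7 mm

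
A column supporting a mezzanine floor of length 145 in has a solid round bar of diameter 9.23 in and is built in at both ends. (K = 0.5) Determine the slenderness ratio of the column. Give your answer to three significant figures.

For a solid circle r = d/4 = 9.23/4 = 2.308 in
L_e = K·L = 0.5 × 145 = 72.50 in
λ = L_e / r_min = 72.500 / 2.308 = 31.4

λ ≈ 31.4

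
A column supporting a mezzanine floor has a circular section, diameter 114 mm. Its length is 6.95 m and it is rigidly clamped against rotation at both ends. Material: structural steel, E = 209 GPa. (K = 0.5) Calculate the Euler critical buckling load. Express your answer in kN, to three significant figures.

I = πd⁴/64 = π×114⁴/64 = 8.291×10^6 mm⁴
I = 8.291×10^6 mm⁴ = 8.291×10^-6 m⁴
Effective length L_e = K·L = 0.5 × 6.95 = 3.475 m
P_cr = π²EI / L_e² = π² × 209×10⁹ × 8.291×10^-6 / 3.475² = 1.416×10^6 N

P_cr ≈ 1420 kN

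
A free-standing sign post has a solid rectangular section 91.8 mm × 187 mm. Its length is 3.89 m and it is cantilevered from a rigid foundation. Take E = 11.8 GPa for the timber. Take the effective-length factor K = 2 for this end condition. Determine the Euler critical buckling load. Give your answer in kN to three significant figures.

P_cr ≈ 23.2 kN

Buckling occurs about the weak axis: I_min = h·b³/12 with b = 91.8 mm (the shorter side).
I_min = 187×91.8³/12 = 1.206×10^7 mm⁴
I = 1.206×10^7 mm⁴ = 1.206×10^-5 m⁴
Effective length L_e = K·L = 2 × 3.89 = 7.780 m
P_cr = π²EI / L_e² = π² × 11.8×10⁹ × 1.206×10^-5 / 7.780² = 2.320×10^4 N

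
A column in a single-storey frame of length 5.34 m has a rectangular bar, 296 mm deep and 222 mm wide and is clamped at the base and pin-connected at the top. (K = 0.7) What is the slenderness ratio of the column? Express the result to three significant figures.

For a rectangle r_min = b/√12 = 222/√12 = 64.09 mm
L_e = K·L = 0.7 × 5.34 m = 3.738 m = 3738.0 mm
λ = L_e / r_min = 3738.0 / 64.09 = 58.3

λ ≈ 58.3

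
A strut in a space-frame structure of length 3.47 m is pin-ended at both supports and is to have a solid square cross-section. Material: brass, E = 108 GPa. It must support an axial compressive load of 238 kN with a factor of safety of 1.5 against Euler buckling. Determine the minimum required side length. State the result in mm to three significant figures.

Required P_cr = n·P = 1.5 × 238 = 357.0 kN
L_e = K·L = 1 × 3.47 = 3.470 m
Required I = P_cr·L_e²/(π²E) = 3.570×10^5 × 3.470² / (π² × 1.08×10^11) = 4.033×10^-6 m⁴
I_req = 4.033×10^6 mm⁴
Solid square: I = a⁴/12  ⇒  a = (12I)^(1/4) = (12×4.033×10^6)^(1/4) = 83.4 mm

a ≈ 83.4 mm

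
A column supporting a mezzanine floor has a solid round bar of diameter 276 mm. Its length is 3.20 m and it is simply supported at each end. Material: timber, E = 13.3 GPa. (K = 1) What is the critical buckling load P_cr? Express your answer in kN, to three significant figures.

P_cr ≈ 3650 kN

I = πd⁴/64 = π×276⁴/64 = 2.848×10^8 mm⁴
I = 2.848×10^8 mm⁴ = 2.848×10^-4 m⁴
Effective length L_e = K·L = 1 × 3.20 = 3.200 m
P_cr = π²EI / L_e² = π² × 13.3×10⁹ × 2.848×10^-4 / 3.200² = 3.651×10^6 N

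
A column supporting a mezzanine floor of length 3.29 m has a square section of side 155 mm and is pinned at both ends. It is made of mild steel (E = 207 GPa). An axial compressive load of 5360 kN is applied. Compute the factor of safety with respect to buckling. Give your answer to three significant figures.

n ≈ 1.69

I = a⁴/12 = 155⁴/12 = 4.810×10^7 mm⁴
I = 4.810×10^7 mm⁴ = 4.810×10^-5 m⁴
Effective length L_e = K·L = 1 × 3.29 = 3.290 m
P_cr = π²EI / L_e² = π² × 207×10⁹ × 4.810×10^-5 / 3.290² = 9.079×10^6 N
Factor of safety n = P_cr / P = 9078.7 / 5360 = 1.69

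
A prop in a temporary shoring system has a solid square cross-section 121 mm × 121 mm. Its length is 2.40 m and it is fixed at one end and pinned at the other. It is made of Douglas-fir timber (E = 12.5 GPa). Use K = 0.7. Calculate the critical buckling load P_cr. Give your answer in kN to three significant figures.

I = a⁴/12 = 121⁴/12 = 1.786×10^7 mm⁴
I = 1.786×10^7 mm⁴ = 1.786×10^-5 m⁴
Effective length L_e = K·L = 0.7 × 2.40 = 1.680 m
P_cr = π²EI / L_e² = π² × 12.5×10⁹ × 1.786×10^-5 / 1.680² = 7.808×10^5 N

P_cr ≈ 781 kN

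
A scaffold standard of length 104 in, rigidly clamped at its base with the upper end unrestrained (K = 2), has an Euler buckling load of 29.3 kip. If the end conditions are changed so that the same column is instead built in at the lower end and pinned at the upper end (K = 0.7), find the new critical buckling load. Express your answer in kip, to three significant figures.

P_cr ≈ 239 kip

P_cr ∝ 1/K², so P_cr,new = P_cr,old × (K_old/K_new)² = 29.3 × (2/0.7)²
= 29.3 × 8.163 = 239 kip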